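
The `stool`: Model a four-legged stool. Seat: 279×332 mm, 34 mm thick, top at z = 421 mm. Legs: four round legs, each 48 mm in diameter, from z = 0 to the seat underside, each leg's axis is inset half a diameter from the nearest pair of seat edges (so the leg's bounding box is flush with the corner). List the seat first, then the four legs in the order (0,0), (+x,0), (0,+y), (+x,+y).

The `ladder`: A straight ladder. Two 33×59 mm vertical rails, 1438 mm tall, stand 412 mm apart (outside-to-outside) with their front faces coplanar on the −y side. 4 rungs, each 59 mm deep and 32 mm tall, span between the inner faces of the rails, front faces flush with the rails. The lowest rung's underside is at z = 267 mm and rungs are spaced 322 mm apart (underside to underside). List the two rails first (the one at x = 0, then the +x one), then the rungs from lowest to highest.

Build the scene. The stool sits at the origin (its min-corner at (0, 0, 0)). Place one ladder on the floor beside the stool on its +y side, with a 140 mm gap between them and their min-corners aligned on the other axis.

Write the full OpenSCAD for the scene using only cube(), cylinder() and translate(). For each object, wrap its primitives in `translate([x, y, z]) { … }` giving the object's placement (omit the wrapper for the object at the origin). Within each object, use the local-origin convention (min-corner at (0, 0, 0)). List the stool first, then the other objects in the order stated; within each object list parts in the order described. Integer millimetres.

translate([0, 0, 387]) cube([279, 332, 34]);
translate([24, 24, 0]) cylinder(h = 387, r = 24);
translate([255, 24, 0]) cylinder(h = 387, r = 24);
translate([24, 308, 0]) cylinder(h = 387, r = 24);
translate([255, 308, 0]) cylinder(h = 387, r = 24);
translate([0, 472, 0]) {
  cube([33, 59, 1438]);
  translate([379, 0, 0]) cube([33, 59, 1438]);
  translate([33, 0, 267]) cube([346, 59, 32]);
  translate([33, 0, 589]) cube([346, 59, 32]);
  translate([33, 0, 911]) cube([346, 59, 32]);
  translate([33, 0, 1233]) cube([346, 59, 32]);
}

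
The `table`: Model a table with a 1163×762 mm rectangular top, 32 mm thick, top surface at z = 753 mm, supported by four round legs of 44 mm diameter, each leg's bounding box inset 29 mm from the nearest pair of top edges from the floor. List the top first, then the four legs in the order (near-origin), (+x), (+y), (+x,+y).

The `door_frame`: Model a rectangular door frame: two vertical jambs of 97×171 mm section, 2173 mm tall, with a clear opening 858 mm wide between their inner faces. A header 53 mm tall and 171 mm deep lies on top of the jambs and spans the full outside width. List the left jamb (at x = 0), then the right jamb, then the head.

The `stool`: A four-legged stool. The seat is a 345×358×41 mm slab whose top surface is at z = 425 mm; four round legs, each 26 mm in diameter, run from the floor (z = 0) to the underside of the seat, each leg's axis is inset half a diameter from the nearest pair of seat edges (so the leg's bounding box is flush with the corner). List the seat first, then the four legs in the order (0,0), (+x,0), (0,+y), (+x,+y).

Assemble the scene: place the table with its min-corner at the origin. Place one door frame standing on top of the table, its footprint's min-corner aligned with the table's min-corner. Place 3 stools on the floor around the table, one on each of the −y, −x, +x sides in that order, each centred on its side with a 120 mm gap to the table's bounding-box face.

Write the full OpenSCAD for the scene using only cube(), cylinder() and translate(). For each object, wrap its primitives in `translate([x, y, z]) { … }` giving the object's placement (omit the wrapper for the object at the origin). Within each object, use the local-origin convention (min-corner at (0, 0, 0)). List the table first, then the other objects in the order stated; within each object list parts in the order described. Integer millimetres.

translate([0, 0, 721]) cube([1163, 762, 32]);
translate([51, 51, 0]) cylinder(h = 721, r = 22);
translate([1112, 51, 0]) cylinder(h = 721, r = 22);
translate([51, 711, 0]) cylinder(h = 721, r = 22);
translate([1112, 711, 0]) cylinder(h = 721, r = 22);
translate([0, 0, 753]) {
  cube([97, 171, 2173]);
  translate([955, 0, 0]) cube([97, 171, 2173]);
  translate([0, 0, 2173]) cube([1052, 171, 53]);
}
translate([409, -478, 0]) {
  translate([0, 0, 384]) cube([345, 358, 41]);
  translate([13, 13, 0]) cylinder(h = 384, r = 13);
  translate([332, 13, 0]) cylinder(h = 384, r = 13);
  translate([13, 345, 0]) cylinder(h = 384, r = 13);
  translate([332, 345, 0]) cylinder(h = 384, r = 13);
}
translate([-465, 202, 0]) {
  translate([0, 0, 384]) cube([345, 358, 41]);
  translate([13, 13, 0]) cylinder(h = 384, r = 13);
  translate([332, 13, 0]) cylinder(h = 384, r = 13);
  translate([13, 345, 0]) cylinder(h = 384, r = 13);
  translate([332, 345, 0]) cylinder(h = 384, r = 13);
}
translate([1283, 202, 0]) {
  translate([0, 0, 384]) cube([345, 358, 41]);
  translate([13, 13, 0]) cylinder(h = 384, r = 13);
  translate([332, 13, 0]) cylinder(h = 384, r = 13);
  translate([13, 345, 0]) cylinder(h = 384, r = 13);
  translate([332, 345, 0]) cylinder(h = 384, r = 13);
}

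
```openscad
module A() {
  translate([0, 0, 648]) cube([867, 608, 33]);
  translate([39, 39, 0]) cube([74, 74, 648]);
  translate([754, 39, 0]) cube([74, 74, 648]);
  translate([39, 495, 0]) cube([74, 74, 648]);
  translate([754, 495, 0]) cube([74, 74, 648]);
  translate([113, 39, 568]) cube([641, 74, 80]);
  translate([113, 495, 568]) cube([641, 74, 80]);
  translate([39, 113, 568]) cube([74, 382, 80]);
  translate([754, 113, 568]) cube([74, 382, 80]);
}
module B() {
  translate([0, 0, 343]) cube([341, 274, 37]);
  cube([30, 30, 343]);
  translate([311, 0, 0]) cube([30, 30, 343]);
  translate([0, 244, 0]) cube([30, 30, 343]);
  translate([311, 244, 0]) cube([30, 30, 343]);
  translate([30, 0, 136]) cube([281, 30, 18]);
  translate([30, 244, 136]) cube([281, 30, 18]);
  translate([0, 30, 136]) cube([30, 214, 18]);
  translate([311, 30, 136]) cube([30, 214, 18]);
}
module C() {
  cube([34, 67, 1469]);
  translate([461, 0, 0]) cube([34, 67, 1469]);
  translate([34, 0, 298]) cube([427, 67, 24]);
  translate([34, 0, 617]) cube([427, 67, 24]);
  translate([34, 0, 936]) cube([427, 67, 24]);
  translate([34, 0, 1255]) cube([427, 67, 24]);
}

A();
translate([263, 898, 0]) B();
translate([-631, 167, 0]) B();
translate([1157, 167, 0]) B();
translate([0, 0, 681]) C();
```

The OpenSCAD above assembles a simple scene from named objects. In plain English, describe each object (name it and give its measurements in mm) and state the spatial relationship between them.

A is a rectangular dining table. The top is 867×608×33 mm with its upper surface at z = 681 mm. It stands on four 74×74 mm square legs, each inset 39 mm from the nearest pair of top edges, running from the floor to the underside of the top. Four apron rails, 74 mm thick and 80 mm tall, run between adjacent legs with their top edges flush with the underside of the top and their outer faces flush with the legs' outer faces.

B is a four-legged stool. The seat is a 341×274×37 mm slab whose top surface is at z = 380 mm; four square legs, each 30×30 mm in cross-section, run from the floor (z = 0) to the underside of the seat, each flush with a corner of the seat. Four stretchers, 30 mm wide and 18 mm tall, connect adjacent legs with their undersides at z = 136 mm, each running between the inner faces of the legs it joins and aligned with the legs' outer faces on the other axis.

C is a wooden ladder with two side rails of 34×67 mm section and 1469 mm height, set 495 mm apart overall. Between them run 4 rectangular rungs (67 mm deep, 24 mm thick), front faces flush with the rails' −y face. The bottom of the first rung is 298 mm above the floor and each subsequent rung is 319 mm higher than the one below.

Three stools sit around the table at the +y, −x, +x sides. The ladder is on top of the table.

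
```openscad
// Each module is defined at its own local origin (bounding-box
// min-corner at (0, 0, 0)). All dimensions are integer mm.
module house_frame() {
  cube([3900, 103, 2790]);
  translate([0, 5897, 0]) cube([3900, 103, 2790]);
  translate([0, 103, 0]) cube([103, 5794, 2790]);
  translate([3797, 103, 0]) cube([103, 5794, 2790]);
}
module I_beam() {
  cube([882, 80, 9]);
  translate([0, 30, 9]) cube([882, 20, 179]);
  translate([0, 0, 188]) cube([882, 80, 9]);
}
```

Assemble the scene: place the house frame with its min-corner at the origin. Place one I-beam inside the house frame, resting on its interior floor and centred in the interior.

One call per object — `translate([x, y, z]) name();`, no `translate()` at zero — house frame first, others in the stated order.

house_frame();
translate([1509, 2960, 0]) I_beam();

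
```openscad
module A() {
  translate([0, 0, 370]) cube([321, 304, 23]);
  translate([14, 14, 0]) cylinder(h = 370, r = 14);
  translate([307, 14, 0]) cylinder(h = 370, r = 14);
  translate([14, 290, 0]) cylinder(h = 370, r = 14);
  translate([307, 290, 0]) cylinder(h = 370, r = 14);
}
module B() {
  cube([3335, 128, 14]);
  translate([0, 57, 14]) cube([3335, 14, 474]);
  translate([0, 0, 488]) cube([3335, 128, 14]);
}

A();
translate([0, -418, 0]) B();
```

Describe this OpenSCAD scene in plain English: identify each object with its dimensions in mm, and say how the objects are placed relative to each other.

A is a four-legged stool. The seat is a 321×304×23 mm slab whose top surface is at z = 393 mm; four round legs, each 28 mm in diameter, run from the floor (z = 0) to the underside of the seat, each leg's axis is inset half a diameter from the nearest pair of seat edges (so the leg's bounding box is flush with the corner).

B is an I-beam lying along x, 3335 mm long. Overall section height 502 mm. Two flanges 128 mm wide (y) and 14 mm thick, one on the floor and one at the top; a web 14 mm thick runs between them, centred on the flange width.

The I-beam is on the floor beside the stool on its −y side.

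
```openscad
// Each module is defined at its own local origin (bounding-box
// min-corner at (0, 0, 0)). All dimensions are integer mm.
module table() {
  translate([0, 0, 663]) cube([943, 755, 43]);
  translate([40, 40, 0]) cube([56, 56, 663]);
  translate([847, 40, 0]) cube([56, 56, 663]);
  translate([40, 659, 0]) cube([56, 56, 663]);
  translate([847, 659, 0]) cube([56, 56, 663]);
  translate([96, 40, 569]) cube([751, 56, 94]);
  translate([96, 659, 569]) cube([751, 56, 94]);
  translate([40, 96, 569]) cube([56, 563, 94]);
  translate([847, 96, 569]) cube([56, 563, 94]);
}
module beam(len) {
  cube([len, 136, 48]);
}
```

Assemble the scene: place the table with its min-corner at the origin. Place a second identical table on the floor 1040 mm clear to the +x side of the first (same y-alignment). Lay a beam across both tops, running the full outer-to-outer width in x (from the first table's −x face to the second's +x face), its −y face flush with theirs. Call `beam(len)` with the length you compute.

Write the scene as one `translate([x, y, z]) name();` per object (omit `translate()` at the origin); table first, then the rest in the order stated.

table();
translate([1983, 0, 0]) table();
translate([0, 0, 706]) beam(2926);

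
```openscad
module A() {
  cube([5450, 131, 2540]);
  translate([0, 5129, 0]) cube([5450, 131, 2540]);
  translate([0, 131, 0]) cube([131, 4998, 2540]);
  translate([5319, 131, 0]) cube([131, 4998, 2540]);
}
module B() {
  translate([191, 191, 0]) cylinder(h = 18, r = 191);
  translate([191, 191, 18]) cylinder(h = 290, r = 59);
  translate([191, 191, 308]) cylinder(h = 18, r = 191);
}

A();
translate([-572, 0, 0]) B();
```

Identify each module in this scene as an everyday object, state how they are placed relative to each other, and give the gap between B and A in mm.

A is a house frame. B is a spool. The spool is on the floor beside the house frame on its −x side. The gap between the spool and the house frame is 190 mm.

The spool's nearest face is 190 mm from the house frame's −x face.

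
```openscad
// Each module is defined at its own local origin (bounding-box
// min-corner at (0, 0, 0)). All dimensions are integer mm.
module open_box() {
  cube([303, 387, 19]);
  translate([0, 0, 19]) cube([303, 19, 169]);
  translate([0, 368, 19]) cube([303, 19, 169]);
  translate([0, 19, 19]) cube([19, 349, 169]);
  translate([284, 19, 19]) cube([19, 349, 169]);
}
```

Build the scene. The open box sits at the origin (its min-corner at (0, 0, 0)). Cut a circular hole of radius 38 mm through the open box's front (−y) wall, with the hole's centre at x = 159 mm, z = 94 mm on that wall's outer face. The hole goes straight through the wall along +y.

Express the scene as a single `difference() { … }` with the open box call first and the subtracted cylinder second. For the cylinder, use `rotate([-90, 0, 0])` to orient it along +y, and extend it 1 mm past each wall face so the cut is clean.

difference() {
  open_box();
  translate([159, -1, 94]) rotate([-90, 0, 0]) cylinder(h = 21, r = 38);
}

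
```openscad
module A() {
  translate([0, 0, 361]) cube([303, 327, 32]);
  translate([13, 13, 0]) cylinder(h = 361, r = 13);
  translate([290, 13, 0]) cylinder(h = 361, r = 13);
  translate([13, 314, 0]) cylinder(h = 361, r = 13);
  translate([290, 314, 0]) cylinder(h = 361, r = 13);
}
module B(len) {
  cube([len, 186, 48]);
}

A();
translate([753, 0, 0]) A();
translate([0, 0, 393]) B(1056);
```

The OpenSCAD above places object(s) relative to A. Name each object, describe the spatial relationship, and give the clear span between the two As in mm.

Second stool starts at x = 753; first ends at x = 303; clear span = 753 − 303 = 450 mm.

A is a stool. B is a beam. A beam spans the tops of two stools. The clear span between the two stools is 450 mm.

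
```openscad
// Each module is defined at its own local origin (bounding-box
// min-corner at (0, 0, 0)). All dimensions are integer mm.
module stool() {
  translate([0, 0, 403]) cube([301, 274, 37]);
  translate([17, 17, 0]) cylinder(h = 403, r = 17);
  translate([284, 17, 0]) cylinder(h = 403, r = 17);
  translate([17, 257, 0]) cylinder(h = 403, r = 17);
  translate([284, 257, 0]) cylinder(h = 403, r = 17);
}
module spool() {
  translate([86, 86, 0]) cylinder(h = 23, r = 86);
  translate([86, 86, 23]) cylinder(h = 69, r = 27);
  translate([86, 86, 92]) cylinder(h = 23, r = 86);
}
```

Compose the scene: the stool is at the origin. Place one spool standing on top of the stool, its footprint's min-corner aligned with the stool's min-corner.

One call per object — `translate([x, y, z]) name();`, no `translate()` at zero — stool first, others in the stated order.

stool();
translate([0, 0, 440]) spool();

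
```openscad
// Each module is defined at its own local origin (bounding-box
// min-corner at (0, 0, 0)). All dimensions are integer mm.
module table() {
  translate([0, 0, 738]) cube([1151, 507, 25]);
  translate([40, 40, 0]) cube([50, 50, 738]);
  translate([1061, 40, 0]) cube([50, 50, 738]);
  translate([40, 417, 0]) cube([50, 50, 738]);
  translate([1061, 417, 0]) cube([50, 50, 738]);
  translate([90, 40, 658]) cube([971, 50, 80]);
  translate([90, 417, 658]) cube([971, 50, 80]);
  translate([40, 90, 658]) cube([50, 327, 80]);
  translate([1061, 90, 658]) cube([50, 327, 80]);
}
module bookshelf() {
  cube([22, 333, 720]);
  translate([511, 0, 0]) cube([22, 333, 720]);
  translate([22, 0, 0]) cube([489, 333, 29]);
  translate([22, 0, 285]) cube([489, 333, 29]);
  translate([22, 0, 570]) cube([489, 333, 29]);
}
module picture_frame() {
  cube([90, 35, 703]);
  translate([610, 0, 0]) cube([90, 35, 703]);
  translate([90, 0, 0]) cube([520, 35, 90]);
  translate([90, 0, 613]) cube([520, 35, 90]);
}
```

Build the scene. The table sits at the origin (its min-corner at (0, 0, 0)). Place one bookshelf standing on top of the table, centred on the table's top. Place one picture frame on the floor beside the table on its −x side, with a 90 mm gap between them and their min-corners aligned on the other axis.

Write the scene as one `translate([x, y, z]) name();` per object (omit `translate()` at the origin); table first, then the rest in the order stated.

table();
translate([309, 87, 763]) bookshelf();
translate([-790, 0, 0]) picture_frame();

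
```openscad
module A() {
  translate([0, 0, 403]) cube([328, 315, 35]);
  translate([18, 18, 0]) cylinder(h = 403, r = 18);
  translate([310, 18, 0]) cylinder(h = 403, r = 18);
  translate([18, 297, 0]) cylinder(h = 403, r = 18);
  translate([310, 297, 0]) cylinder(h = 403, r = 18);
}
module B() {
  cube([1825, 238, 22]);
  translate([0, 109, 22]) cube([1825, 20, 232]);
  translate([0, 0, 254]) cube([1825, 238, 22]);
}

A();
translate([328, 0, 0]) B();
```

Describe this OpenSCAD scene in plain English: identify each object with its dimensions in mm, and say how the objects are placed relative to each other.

A is a four-legged stool. The seat is a 328×315×35 mm slab whose top surface is at z = 438 mm; four round legs, each 36 mm in diameter, run from the floor (z = 0) to the underside of the seat, each leg's axis is inset half a diameter from the nearest pair of seat edges (so the leg's bounding box is flush with the corner).

B is an I-beam lying along x, 1825 mm long. Overall section height 276 mm. Two flanges 238 mm wide (y) and 22 mm thick, one on the floor and one at the top; a web 20 mm thick runs between them, centred on the flange width.

The I-beam is against the stool's +x side, with their −y faces flush.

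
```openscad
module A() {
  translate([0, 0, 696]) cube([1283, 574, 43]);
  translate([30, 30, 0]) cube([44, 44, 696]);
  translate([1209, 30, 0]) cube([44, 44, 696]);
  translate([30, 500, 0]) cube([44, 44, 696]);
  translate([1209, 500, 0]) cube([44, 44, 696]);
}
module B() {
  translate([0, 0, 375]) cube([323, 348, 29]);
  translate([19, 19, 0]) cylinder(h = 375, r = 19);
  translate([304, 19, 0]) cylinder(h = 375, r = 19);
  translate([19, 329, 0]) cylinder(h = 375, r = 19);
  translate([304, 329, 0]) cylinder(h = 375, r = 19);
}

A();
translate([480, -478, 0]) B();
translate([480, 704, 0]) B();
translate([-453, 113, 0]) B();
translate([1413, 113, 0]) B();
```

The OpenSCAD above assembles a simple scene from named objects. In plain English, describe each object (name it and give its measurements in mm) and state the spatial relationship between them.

A is a rectangular dining table. The top is 1283×574×43 mm with its upper surface at z = 739 mm. It stands on four 44×44 mm square legs, each inset 30 mm from the nearest pair of top edges, running from the floor to the underside of the top.

B is a four-legged stool. The seat is a 323×348×29 mm slab whose top surface is at z = 404 mm; four round legs, each 38 mm in diameter, run from the floor (z = 0) to the underside of the seat, each leg's axis is inset half a diameter from the nearest pair of seat edges (so the leg's bounding box is flush with the corner).

Four stools sit around the table at the −y, +y, −x, +x sides.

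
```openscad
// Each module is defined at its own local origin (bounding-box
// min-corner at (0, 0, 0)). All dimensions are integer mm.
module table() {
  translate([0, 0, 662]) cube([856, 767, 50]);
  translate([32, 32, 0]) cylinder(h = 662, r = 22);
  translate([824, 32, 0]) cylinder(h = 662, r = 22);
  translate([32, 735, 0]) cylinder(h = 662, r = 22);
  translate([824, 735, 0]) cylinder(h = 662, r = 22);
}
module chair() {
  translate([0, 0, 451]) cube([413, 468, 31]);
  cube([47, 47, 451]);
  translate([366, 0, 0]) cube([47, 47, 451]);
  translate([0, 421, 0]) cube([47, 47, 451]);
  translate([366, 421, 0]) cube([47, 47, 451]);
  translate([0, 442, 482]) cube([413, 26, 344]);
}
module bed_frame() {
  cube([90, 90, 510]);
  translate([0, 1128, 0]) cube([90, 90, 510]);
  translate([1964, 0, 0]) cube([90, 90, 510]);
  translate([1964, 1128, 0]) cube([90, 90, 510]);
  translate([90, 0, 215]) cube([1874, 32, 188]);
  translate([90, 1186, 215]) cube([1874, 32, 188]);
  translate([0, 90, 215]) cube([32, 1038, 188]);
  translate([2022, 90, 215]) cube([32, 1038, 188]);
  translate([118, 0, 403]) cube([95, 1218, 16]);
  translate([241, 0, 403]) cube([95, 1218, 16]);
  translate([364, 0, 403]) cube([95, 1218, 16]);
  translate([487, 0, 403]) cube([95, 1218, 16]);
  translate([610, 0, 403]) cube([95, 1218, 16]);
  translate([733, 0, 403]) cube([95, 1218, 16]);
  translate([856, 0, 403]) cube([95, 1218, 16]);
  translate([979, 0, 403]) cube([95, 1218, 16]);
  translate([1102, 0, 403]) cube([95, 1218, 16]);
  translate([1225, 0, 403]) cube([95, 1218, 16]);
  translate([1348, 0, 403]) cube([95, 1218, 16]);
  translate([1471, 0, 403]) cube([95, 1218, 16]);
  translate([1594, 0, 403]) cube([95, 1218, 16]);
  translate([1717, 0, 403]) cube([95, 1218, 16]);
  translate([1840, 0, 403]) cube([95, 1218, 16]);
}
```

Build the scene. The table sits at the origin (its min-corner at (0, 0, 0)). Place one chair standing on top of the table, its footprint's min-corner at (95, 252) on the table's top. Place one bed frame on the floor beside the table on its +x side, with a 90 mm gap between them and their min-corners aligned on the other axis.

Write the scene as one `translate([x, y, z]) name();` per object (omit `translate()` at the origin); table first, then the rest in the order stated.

table();
translate([95, 252, 712]) chair();
translate([946, 0, 0]) bed_frame();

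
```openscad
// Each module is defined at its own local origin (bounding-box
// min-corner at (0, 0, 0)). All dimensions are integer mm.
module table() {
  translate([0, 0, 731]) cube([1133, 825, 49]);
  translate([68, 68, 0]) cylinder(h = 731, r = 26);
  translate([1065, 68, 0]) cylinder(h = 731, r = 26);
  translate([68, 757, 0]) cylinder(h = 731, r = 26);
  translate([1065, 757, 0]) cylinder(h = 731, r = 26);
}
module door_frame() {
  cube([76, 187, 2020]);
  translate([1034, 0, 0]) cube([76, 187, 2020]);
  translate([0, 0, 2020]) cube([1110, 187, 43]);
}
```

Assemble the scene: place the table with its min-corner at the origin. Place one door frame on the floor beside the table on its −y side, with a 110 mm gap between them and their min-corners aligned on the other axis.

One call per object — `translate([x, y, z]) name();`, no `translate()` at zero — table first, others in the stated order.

table();
translate([0, -297, 0]) door_frame();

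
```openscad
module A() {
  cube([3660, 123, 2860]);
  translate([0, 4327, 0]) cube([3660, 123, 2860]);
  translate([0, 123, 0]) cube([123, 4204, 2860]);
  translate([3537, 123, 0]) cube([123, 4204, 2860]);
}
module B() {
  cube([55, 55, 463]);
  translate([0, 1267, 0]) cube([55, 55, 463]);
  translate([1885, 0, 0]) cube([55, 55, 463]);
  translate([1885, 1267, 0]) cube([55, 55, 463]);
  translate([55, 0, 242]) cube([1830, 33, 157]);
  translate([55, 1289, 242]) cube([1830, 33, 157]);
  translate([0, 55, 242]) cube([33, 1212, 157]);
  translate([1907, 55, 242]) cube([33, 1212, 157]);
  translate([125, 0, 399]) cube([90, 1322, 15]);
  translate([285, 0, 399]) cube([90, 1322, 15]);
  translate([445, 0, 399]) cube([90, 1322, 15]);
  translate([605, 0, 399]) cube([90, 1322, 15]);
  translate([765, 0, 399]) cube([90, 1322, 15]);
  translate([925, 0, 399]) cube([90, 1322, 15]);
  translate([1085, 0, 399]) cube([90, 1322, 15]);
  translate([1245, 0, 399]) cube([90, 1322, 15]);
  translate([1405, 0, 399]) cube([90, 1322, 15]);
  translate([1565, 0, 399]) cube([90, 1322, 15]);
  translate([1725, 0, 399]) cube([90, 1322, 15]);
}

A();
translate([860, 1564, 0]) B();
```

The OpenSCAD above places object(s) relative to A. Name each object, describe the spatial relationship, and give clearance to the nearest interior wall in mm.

A is a house frame. B is a bed frame. The bed frame sits inside the house frame, centred. The clearance to the nearest interior wall is 737 mm.

Clearances: x = 737, y = 1441; minimum 737 mm.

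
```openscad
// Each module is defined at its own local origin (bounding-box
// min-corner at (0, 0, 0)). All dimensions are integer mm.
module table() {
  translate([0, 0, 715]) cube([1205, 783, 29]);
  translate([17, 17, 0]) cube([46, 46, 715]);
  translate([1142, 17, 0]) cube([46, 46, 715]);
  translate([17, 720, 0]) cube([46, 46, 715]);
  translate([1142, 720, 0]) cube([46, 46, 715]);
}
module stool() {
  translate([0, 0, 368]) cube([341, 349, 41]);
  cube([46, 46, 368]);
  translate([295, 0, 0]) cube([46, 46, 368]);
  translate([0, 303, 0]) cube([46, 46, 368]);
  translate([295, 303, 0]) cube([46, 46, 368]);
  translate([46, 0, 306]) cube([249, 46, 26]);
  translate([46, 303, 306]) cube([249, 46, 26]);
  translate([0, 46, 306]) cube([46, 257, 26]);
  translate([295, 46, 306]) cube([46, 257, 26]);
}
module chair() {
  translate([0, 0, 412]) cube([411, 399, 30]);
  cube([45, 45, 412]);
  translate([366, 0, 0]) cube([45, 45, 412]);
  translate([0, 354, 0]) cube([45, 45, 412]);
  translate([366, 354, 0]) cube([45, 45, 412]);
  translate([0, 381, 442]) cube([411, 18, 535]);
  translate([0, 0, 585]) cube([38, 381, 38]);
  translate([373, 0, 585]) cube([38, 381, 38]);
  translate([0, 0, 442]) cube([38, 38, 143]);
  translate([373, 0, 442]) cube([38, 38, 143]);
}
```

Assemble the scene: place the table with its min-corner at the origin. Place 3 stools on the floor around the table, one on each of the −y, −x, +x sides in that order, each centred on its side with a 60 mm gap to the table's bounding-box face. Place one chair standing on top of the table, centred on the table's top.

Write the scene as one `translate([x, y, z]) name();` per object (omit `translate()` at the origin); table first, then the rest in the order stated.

table();
translate([432, -409, 0]) stool();
translate([-401, 217, 0]) stool();
translate([1265, 217, 0]) stool();
translate([397, 192, 744]) chair();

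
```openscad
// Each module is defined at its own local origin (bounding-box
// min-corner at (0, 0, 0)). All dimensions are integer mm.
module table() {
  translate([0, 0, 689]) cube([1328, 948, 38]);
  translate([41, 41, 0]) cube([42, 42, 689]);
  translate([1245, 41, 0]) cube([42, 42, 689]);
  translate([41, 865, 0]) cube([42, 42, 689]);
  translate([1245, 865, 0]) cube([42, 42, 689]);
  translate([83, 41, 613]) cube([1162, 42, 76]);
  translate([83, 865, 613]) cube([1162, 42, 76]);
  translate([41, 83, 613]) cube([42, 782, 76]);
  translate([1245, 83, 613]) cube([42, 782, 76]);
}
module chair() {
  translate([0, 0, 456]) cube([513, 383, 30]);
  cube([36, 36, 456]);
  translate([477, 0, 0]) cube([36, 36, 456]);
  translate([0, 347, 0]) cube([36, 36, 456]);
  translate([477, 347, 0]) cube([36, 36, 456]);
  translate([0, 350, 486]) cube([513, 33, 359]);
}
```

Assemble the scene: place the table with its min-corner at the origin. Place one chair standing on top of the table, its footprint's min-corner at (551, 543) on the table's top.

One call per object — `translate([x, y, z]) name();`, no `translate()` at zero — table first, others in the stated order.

table();
translate([551, 543, 727]) chair();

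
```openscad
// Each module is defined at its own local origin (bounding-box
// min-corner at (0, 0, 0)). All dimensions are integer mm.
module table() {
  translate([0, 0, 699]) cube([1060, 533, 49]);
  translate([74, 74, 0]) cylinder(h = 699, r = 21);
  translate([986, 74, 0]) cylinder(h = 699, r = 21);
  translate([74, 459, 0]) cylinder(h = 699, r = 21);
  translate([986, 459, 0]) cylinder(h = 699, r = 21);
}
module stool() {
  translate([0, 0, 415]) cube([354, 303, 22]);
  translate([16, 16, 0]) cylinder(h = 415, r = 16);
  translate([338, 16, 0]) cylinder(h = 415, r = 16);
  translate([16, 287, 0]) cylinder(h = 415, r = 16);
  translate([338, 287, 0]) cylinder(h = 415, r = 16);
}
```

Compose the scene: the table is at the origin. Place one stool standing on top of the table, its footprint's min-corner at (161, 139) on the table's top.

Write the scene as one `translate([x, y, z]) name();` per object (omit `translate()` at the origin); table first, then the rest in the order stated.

table();
translate([161, 139, 748]) stool();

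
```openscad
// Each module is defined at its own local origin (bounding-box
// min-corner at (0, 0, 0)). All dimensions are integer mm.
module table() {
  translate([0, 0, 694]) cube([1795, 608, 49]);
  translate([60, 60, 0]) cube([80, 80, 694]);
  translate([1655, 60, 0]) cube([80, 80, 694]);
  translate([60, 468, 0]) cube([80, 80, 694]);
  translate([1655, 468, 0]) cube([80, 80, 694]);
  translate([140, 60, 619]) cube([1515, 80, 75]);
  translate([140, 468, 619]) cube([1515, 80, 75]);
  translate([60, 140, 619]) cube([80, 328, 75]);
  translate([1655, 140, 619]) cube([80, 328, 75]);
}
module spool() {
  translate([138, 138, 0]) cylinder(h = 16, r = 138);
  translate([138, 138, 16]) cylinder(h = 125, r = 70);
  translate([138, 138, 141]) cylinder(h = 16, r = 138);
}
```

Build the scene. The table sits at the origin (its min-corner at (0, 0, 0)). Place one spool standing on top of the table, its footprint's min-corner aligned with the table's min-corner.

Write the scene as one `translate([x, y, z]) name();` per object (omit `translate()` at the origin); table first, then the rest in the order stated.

table();
translate([0, 0, 743]) spool();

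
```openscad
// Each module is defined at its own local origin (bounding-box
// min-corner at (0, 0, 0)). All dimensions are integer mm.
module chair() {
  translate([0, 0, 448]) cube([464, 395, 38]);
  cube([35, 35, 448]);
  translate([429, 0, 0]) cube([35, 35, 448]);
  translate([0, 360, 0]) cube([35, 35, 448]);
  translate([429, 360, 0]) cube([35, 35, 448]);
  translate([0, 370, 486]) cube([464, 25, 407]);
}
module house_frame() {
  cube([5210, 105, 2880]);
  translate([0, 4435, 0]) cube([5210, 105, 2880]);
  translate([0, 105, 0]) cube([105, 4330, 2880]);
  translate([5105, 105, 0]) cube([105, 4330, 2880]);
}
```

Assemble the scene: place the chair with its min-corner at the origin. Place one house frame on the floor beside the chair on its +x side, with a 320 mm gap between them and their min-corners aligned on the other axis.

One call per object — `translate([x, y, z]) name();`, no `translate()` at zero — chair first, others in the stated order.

chair();
translate([784, 0, 0]) house_frame();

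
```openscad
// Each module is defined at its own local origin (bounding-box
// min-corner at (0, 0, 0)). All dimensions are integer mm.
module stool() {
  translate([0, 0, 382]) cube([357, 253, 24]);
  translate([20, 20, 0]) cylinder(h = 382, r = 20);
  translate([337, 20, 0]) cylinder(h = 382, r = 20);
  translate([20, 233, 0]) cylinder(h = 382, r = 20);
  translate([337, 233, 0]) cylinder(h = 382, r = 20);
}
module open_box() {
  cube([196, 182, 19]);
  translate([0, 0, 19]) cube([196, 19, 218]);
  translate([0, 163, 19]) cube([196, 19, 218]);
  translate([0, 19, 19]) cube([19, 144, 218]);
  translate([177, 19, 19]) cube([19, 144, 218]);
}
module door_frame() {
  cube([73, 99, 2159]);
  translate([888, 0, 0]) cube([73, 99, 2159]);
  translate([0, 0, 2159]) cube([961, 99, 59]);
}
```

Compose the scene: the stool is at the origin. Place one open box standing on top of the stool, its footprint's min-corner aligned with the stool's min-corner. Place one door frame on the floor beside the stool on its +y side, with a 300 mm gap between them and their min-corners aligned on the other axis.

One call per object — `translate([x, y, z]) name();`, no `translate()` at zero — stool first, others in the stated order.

stool();
translate([0, 0, 406]) open_box();
translate([0, 553, 0]) door_frame();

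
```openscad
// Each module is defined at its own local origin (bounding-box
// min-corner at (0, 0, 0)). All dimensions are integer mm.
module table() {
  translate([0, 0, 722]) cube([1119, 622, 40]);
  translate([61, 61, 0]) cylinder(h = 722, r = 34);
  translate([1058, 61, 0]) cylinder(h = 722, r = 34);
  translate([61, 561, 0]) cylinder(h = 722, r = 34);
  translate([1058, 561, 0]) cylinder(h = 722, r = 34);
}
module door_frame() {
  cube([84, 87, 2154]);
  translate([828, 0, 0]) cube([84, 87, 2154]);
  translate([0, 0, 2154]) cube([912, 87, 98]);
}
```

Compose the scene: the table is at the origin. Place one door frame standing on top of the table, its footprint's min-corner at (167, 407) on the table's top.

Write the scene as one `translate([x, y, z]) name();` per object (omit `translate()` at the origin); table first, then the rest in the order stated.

table();
translate([167, 407, 762]) door_frame();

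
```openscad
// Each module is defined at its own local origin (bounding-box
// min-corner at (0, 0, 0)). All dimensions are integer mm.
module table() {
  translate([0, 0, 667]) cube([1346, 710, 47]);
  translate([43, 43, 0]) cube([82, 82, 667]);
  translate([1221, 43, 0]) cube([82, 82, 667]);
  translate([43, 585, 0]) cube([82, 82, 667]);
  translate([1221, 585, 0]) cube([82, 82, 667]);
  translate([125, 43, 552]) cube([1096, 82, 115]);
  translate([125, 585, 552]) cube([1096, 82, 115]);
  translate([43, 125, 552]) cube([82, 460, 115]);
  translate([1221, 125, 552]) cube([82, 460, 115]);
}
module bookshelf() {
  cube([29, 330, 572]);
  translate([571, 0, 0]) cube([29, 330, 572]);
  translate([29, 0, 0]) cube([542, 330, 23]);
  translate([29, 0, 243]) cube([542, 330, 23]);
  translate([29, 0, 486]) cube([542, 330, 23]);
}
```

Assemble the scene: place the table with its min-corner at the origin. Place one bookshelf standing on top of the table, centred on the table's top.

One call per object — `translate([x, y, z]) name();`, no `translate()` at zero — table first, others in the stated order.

table();
translate([373, 190, 714]) bookshelf();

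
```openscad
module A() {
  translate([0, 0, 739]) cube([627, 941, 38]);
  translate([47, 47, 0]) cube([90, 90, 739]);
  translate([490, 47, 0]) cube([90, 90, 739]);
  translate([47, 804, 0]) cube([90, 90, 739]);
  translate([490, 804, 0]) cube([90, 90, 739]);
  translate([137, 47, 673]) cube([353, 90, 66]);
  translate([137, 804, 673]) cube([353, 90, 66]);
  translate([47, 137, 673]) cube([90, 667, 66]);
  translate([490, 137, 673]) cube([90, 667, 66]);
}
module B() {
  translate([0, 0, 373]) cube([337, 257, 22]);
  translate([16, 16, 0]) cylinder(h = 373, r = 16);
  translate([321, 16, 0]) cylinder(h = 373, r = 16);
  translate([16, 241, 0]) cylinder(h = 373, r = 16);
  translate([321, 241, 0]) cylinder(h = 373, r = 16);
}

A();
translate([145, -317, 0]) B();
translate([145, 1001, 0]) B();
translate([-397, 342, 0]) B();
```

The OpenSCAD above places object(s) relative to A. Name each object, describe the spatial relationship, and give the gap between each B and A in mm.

Each stool's nearest face is 60 mm from the table's bounding box.

A is a table. B is a stool. Three stools sit around the table at the −y, +y, −x sides. The gap between each stool and the table is 60 mm.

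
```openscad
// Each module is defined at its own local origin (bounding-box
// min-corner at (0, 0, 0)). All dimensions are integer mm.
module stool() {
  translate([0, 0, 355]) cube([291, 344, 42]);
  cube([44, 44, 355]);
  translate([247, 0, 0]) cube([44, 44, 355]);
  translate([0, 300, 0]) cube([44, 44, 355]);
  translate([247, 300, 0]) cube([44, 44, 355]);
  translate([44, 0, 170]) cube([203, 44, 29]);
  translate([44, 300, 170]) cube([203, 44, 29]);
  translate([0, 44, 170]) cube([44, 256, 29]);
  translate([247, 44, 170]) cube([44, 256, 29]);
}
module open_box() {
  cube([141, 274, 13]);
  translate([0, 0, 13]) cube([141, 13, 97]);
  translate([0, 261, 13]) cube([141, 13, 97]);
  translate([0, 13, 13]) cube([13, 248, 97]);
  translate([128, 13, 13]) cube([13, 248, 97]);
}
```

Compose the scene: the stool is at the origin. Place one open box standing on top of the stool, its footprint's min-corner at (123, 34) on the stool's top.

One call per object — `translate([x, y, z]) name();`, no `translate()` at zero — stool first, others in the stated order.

stool();
translate([123, 34, 397]) open_box();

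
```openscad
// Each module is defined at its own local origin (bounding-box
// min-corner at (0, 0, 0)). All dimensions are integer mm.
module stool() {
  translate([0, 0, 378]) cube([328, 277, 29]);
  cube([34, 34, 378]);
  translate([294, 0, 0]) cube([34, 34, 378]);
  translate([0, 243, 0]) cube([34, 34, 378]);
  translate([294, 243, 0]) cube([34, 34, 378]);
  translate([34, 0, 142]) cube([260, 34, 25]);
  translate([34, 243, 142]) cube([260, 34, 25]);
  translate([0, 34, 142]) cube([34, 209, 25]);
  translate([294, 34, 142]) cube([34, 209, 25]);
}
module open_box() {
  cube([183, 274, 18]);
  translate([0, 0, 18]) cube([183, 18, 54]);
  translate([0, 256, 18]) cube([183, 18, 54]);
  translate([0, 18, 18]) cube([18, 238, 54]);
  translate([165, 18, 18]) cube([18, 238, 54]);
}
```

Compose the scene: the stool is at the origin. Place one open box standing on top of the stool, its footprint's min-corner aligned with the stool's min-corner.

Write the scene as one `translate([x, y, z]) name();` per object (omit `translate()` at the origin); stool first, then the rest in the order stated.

stool();
translate([0, 0, 407]) open_box();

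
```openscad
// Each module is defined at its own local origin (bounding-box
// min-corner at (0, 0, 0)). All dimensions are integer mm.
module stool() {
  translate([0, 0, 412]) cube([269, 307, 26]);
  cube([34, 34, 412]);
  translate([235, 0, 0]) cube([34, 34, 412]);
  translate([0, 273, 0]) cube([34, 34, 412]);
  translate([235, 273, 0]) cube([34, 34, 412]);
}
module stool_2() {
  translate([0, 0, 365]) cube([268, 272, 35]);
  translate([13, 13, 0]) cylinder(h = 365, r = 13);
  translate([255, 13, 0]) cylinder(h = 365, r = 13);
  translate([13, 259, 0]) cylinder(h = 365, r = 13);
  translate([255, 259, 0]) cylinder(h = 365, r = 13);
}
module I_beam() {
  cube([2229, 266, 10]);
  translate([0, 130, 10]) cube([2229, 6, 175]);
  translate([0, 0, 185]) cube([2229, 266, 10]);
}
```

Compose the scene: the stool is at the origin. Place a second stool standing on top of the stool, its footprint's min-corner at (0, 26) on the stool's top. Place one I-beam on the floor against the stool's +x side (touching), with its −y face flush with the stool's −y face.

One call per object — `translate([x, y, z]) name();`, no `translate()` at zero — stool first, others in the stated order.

stool();
translate([0, 26, 438]) stool_2();
translate([269, 0, 0]) I_beam();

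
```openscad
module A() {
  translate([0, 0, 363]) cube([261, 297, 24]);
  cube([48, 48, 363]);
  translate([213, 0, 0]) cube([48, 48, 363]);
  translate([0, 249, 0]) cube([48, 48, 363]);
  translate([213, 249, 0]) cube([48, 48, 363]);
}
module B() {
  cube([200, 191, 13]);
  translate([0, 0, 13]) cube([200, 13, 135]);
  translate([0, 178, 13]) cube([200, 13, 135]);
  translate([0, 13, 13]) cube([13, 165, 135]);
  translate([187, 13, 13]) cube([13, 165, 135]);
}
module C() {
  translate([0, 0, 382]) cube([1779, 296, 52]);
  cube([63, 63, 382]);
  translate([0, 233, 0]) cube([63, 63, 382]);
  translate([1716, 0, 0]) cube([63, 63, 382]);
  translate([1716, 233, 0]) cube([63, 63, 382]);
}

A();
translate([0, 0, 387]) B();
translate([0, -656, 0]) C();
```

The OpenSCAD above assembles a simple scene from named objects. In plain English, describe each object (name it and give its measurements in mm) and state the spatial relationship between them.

A is a simple wooden stool: a rectangular seat 261 mm (x) by 297 mm (y), 24 mm thick, top face at z = 387 mm, on four square legs, each 48×48 mm in cross-section. The legs rest on z = 0, each flush with a corner of the seat.

B is an open storage box with external size 200×191×148 mm and wall thickness 13 mm (the base is also 13 mm thick). The base covers the whole footprint; the four walls stand on the base, with the y-facing walls full-width and the x-facing walls fitting between their inner faces.

C is a bench: a 1779×296 mm seat slab, 52 mm thick, top at z = 434 mm, on four 63×63 mm square legs flush with the seat corners and standing on z = 0.

The open box is on top of the stool. The bench is on the floor beside the stool on its −y side.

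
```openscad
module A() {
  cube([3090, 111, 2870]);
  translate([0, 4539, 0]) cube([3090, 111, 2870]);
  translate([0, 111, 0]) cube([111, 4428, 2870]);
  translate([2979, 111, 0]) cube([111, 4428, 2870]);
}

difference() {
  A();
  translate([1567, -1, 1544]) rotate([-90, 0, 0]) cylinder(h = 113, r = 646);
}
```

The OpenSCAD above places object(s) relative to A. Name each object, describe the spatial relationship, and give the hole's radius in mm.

The subtracted cylinder has r = 646 mm.

A is a house frame. The house frame has a circular hole through its front wall. The hole's radius is 646 mm.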